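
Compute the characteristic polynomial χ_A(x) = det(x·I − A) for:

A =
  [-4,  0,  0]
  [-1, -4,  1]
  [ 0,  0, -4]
x^3 + 12*x^2 + 48*x + 64

Expanding det(x·I − A) (e.g. by cofactor expansion or by noting that A is similar to its Jordan form J, which has the same characteristic polynomial as A) gives
  χ_A(x) = x^3 + 12*x^2 + 48*x + 64
which factors as (x + 4)^3. The eigenvalues (with algebraic multiplicities) are λ = -4 with multiplicity 3.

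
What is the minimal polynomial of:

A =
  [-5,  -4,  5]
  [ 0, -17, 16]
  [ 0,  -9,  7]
x^3 + 15*x^2 + 75*x + 125

The characteristic polynomial is χ_A(x) = (x + 5)^3, so the eigenvalues are known. The minimal polynomial is
  m_A(x) = Π_λ (x − λ)^{k_λ}
where k_λ is the size of the *largest* Jordan block for λ (equivalently, the smallest k with (A − λI)^k v = 0 for every generalised eigenvector v of λ).

  λ = -5: largest Jordan block has size 3, contributing (x + 5)^3

So m_A(x) = (x + 5)^3 = x^3 + 15*x^2 + 75*x + 125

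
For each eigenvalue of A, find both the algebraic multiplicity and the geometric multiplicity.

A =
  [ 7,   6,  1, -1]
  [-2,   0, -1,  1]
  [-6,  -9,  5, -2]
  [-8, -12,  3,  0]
λ = 3: alg = 4, geom = 2

Step 1 — factor the characteristic polynomial to read off the algebraic multiplicities:
  χ_A(x) = (x - 3)^4

Step 2 — compute geometric multiplicities via the rank-nullity identity g(λ) = n − rank(A − λI):
  rank(A − (3)·I) = 2, so dim ker(A − (3)·I) = n − 2 = 2

Summary:
  λ = 3: algebraic multiplicity = 4, geometric multiplicity = 2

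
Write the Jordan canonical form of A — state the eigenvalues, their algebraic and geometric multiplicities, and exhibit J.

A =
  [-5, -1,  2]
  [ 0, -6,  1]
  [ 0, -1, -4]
J_3(-5)

The characteristic polynomial is
  det(x·I − A) = x^3 + 15*x^2 + 75*x + 125 = (x + 5)^3

Eigenvalues and multiplicities (the geometric multiplicity of λ is n − rank(A − λI), which equals the number of Jordan blocks for λ):
  λ = -5: algebraic multiplicity = 3, geometric multiplicity = 1

Determining the block sizes for each eigenvalue:
  λ = -5: one block (gm = 1), so the single block has size am = 3 → block sizes [3]

Assembling the blocks gives a Jordan form
J =
  [-5,  1,  0]
  [ 0, -5,  1]
  [ 0,  0, -5]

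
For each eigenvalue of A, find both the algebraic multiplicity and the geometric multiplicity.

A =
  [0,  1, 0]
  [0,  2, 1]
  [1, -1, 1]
λ = 1: alg = 3, geom = 1

Step 1 — factor the characteristic polynomial to read off the algebraic multiplicities:
  χ_A(x) = (x - 1)^3

Step 2 — compute geometric multiplicities via the rank-nullity identity g(λ) = n − rank(A − λI):
  rank(A − (1)·I) = 2, so dim ker(A − (1)·I) = n − 2 = 1

Summary:
  λ = 1: algebraic multiplicity = 3, geometric multiplicity = 1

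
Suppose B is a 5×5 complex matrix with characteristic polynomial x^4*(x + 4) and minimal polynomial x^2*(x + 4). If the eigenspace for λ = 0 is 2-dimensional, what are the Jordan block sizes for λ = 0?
Block sizes for λ = 0: [2, 2]

Step 1 — from the characteristic polynomial, algebraic multiplicity of λ = 0 is 4. From dim ker(B − (0)·I) = 2, there are exactly 2 Jordan blocks for λ = 0.
Step 2 — from the minimal polynomial, the factor (x − 0)^2 tells us the largest block for λ = 0 has size 2.
Step 3 — with total size 4, 2 blocks, and largest block 2, the block sizes (in nonincreasing order) are [2, 2].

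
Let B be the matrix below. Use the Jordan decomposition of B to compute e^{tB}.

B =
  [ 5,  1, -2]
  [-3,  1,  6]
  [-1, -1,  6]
e^{tB} =
  [t*exp(4*t) + exp(4*t), t*exp(4*t), -2*t*exp(4*t)]
  [-3*t*exp(4*t), -3*t*exp(4*t) + exp(4*t), 6*t*exp(4*t)]
  [-t*exp(4*t), -t*exp(4*t), 2*t*exp(4*t) + exp(4*t)]

Strategy: write B = P · J · P⁻¹ where J is a Jordan canonical form, so e^{tB} = P · e^{tJ} · P⁻¹, and e^{tJ} can be computed block-by-block.

B has Jordan form
J =
  [4, 1, 0]
  [0, 4, 0]
  [0, 0, 4]
(up to reordering of blocks).

Per-block formulas:
  For a 2×2 Jordan block J_2(4): exp(t · J_2(4)) = e^(4t)·(I + t·N), where N is the 2×2 nilpotent shift.
  For a 1×1 block at λ = 4: exp(t · [4]) = [e^(4t)].

After assembling e^{tJ} and conjugating by P, we get:

e^{tB} =
  [t*exp(4*t) + exp(4*t), t*exp(4*t), -2*t*exp(4*t)]
  [-3*t*exp(4*t), -3*t*exp(4*t) + exp(4*t), 6*t*exp(4*t)]
  [-t*exp(4*t), -t*exp(4*t), 2*t*exp(4*t) + exp(4*t)]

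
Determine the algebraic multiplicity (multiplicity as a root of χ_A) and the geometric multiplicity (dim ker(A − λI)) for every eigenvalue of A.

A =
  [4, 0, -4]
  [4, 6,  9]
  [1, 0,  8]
λ = 6: alg = 3, geom = 1

Step 1 — factor the characteristic polynomial to read off the algebraic multiplicities:
  χ_A(x) = (x - 6)^3

Step 2 — compute geometric multiplicities via the rank-nullity identity g(λ) = n − rank(A − λI):
  rank(A − (6)·I) = 2, so dim ker(A − (6)·I) = n − 2 = 1

Summary:
  λ = 6: algebraic multiplicity = 3, geometric multiplicity = 1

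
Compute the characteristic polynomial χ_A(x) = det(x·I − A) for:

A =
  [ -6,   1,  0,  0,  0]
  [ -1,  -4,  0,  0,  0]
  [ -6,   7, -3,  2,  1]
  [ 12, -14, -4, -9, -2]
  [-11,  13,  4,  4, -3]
x^5 + 25*x^4 + 250*x^3 + 1250*x^2 + 3125*x + 3125

Expanding det(x·I − A) (e.g. by cofactor expansion or by noting that A is similar to its Jordan form J, which has the same characteristic polynomial as A) gives
  χ_A(x) = x^5 + 25*x^4 + 250*x^3 + 1250*x^2 + 3125*x + 3125
which factors as (x + 5)^5. The eigenvalues (with algebraic multiplicities) are λ = -5 with multiplicity 5.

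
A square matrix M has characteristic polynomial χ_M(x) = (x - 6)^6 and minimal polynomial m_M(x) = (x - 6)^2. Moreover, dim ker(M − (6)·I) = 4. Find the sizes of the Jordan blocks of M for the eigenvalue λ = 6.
Block sizes for λ = 6: [2, 2, 1, 1]

Step 1 — from the characteristic polynomial, algebraic multiplicity of λ = 6 is 6. From dim ker(M − (6)·I) = 4, there are exactly 4 Jordan blocks for λ = 6.
Step 2 — from the minimal polynomial, the factor (x − 6)^2 tells us the largest block for λ = 6 has size 2.
Step 3 — with total size 6, 4 blocks, and largest block 2, the block sizes (in nonincreasing order) are [2, 2, 1, 1].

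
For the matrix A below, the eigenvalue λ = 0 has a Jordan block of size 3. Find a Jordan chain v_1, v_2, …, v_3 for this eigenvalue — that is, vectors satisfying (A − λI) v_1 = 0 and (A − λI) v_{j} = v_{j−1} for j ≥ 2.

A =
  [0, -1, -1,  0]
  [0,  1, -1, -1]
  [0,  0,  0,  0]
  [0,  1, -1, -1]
A Jordan chain for λ = 0 of length 3:
v_1 = (-1, 0, 0, 0)ᵀ
v_2 = (-1, 1, 0, 1)ᵀ
v_3 = (0, 1, 0, 0)ᵀ

Let N = A − (0)·I. We want v_3 with N^3 v_3 = 0 but N^2 v_3 ≠ 0; then v_{j-1} := N · v_j for j = 3, …, 2.

Pick v_3 = (0, 1, 0, 0)ᵀ.
Then v_2 = N · v_3 = (-1, 1, 0, 1)ᵀ.
Then v_1 = N · v_2 = (-1, 0, 0, 0)ᵀ.

Sanity check: (A − (0)·I) v_1 = (0, 0, 0, 0)ᵀ = 0. ✓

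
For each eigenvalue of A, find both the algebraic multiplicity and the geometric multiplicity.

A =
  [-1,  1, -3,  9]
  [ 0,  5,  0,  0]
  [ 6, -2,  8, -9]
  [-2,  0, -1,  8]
λ = 5: alg = 4, geom = 2

Step 1 — factor the characteristic polynomial to read off the algebraic multiplicities:
  χ_A(x) = (x - 5)^4

Step 2 — compute geometric multiplicities via the rank-nullity identity g(λ) = n − rank(A − λI):
  rank(A − (5)·I) = 2, so dim ker(A − (5)·I) = n − 2 = 2

Summary:
  λ = 5: algebraic multiplicity = 4, geometric multiplicity = 2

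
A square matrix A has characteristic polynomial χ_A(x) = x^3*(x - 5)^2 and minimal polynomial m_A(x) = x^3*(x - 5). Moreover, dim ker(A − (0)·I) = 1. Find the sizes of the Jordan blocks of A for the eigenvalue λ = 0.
Block sizes for λ = 0: [3]

Step 1 — from the characteristic polynomial, algebraic multiplicity of λ = 0 is 3. From dim ker(A − (0)·I) = 1, there are exactly 1 Jordan blocks for λ = 0.
Step 2 — from the minimal polynomial, the factor (x − 0)^3 tells us the largest block for λ = 0 has size 3.
Step 3 — with total size 3, 1 blocks, and largest block 3, the block sizes (in nonincreasing order) are [3].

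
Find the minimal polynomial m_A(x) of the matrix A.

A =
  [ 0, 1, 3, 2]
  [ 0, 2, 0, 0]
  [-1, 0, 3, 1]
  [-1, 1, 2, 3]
x^3 - 6*x^2 + 12*x - 8

The characteristic polynomial is χ_A(x) = (x - 2)^4, so the eigenvalues are known. The minimal polynomial is
  m_A(x) = Π_λ (x − λ)^{k_λ}
where k_λ is the size of the *largest* Jordan block for λ (equivalently, the smallest k with (A − λI)^k v = 0 for every generalised eigenvector v of λ).

  λ = 2: largest Jordan block has size 3, contributing (x − 2)^3

So m_A(x) = (x - 2)^3 = x^3 - 6*x^2 + 12*x - 8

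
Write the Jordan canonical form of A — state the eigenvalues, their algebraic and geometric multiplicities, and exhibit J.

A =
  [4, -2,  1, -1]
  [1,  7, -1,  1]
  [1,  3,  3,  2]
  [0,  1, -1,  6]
J_2(5) ⊕ J_2(5)

The characteristic polynomial is
  det(x·I − A) = x^4 - 20*x^3 + 150*x^2 - 500*x + 625 = (x - 5)^4

Eigenvalues and multiplicities (the geometric multiplicity of λ is n − rank(A − λI), which equals the number of Jordan blocks for λ):
  λ = 5: algebraic multiplicity = 4, geometric multiplicity = 2

Determining the block sizes for each eigenvalue:
  λ = 5: with am = 4 and gm = 2, the partition is not yet determined (e.g. several partitions of 4 into 2 parts exist). Let N = A − (5)·I. Computing rank(N^1) = 2, rank(N^2) = 0; the number of blocks of size ≥ j is rank(N^{j−1}) − rank(N^j), giving [2, 2]. So we have 2 block(s) of size 2 → block sizes [2, 2]

Assembling the blocks gives a Jordan form
J =
  [5, 1, 0, 0]
  [0, 5, 0, 0]
  [0, 0, 5, 1]
  [0, 0, 0, 5]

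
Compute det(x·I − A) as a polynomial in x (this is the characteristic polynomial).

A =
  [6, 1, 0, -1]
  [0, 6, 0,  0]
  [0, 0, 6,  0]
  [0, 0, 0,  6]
x^4 - 24*x^3 + 216*x^2 - 864*x + 1296

Expanding det(x·I − A) (e.g. by cofactor expansion or by noting that A is similar to its Jordan form J, which has the same characteristic polynomial as A) gives
  χ_A(x) = x^4 - 24*x^3 + 216*x^2 - 864*x + 1296
which factors as (x - 6)^4. The eigenvalues (with algebraic multiplicities) are λ = 6 with multiplicity 4.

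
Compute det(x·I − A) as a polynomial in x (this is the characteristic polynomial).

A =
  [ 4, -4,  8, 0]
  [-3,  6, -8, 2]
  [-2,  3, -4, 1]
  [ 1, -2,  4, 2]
x^4 - 8*x^3 + 24*x^2 - 32*x + 16

Expanding det(x·I − A) (e.g. by cofactor expansion or by noting that A is similar to its Jordan form J, which has the same characteristic polynomial as A) gives
  χ_A(x) = x^4 - 8*x^3 + 24*x^2 - 32*x + 16
which factors as (x - 2)^4. The eigenvalues (with algebraic multiplicities) are λ = 2 with multiplicity 4.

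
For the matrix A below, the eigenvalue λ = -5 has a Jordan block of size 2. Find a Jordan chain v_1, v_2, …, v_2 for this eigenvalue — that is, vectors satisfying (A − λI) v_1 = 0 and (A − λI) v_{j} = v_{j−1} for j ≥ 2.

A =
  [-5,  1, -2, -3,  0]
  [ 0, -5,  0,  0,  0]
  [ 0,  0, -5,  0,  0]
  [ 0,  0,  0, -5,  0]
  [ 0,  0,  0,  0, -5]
A Jordan chain for λ = -5 of length 2:
v_1 = (1, 0, 0, 0, 0)ᵀ
v_2 = (0, 1, 0, 0, 0)ᵀ

Let N = A − (-5)·I. We want v_2 with N^2 v_2 = 0 but N^1 v_2 ≠ 0; then v_{j-1} := N · v_j for j = 2, …, 2.

Pick v_2 = (0, 1, 0, 0, 0)ᵀ.
Then v_1 = N · v_2 = (1, 0, 0, 0, 0)ᵀ.

Sanity check: (A − (-5)·I) v_1 = (0, 0, 0, 0, 0)ᵀ = 0. ✓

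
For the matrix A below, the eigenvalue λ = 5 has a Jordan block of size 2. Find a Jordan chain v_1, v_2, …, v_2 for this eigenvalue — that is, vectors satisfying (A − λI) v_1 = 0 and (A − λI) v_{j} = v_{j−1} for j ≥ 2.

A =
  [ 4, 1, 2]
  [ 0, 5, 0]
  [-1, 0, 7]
A Jordan chain for λ = 5 of length 2:
v_1 = (-2, 0, -1)ᵀ
v_2 = (1, -1, 0)ᵀ

Let N = A − (5)·I. We want v_2 with N^2 v_2 = 0 but N^1 v_2 ≠ 0; then v_{j-1} := N · v_j for j = 2, …, 2.

Pick v_2 = (1, -1, 0)ᵀ.
Then v_1 = N · v_2 = (-2, 0, -1)ᵀ.

Sanity check: (A − (5)·I) v_1 = (0, 0, 0)ᵀ = 0. ✓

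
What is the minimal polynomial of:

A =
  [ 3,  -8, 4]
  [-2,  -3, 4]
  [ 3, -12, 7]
x^3 - 7*x^2 + 11*x - 5

The characteristic polynomial is χ_A(x) = (x - 5)*(x - 1)^2, so the eigenvalues are known. The minimal polynomial is
  m_A(x) = Π_λ (x − λ)^{k_λ}
where k_λ is the size of the *largest* Jordan block for λ (equivalently, the smallest k with (A − λI)^k v = 0 for every generalised eigenvector v of λ).

  λ = 1: largest Jordan block has size 2, contributing (x − 1)^2
  λ = 5: largest Jordan block has size 1, contributing (x − 5)

So m_A(x) = (x - 5)*(x - 1)^2 = x^3 - 7*x^2 + 11*x - 5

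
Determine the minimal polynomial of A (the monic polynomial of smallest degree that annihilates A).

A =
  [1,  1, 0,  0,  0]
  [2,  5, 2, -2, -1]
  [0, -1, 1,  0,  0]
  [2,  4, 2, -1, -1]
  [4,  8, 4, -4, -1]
x^3 - 3*x^2 + 3*x - 1

The characteristic polynomial is χ_A(x) = (x - 1)^5, so the eigenvalues are known. The minimal polynomial is
  m_A(x) = Π_λ (x − λ)^{k_λ}
where k_λ is the size of the *largest* Jordan block for λ (equivalently, the smallest k with (A − λI)^k v = 0 for every generalised eigenvector v of λ).

  λ = 1: largest Jordan block has size 3, contributing (x − 1)^3

So m_A(x) = (x - 1)^3 = x^3 - 3*x^2 + 3*x - 1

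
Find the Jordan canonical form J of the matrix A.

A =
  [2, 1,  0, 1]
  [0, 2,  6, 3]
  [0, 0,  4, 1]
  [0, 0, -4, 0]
J_3(2) ⊕ J_1(2)

The characteristic polynomial is
  det(x·I − A) = x^4 - 8*x^3 + 24*x^2 - 32*x + 16 = (x - 2)^4

Eigenvalues and multiplicities (the geometric multiplicity of λ is n − rank(A − λI), which equals the number of Jordan blocks for λ):
  λ = 2: algebraic multiplicity = 4, geometric multiplicity = 2

Determining the block sizes for each eigenvalue:
  λ = 2: with am = 4 and gm = 2, the partition is not yet determined (e.g. several partitions of 4 into 2 parts exist). Let N = A − (2)·I. Computing rank(N^1) = 2, rank(N^2) = 1, rank(N^3) = 0; the number of blocks of size ≥ j is rank(N^{j−1}) − rank(N^j), giving [2, 1, 1]. So we have 1 block(s) of size 3, 1 block(s) of size 1 → block sizes [3, 1]

Assembling the blocks gives a Jordan form
J =
  [2, 1, 0, 0]
  [0, 2, 1, 0]
  [0, 0, 2, 0]
  [0, 0, 0, 2]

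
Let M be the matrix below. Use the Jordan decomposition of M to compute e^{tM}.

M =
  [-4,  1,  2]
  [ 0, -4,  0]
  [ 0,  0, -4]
e^{tM} =
  [exp(-4*t), t*exp(-4*t), 2*t*exp(-4*t)]
  [0, exp(-4*t), 0]
  [0, 0, exp(-4*t)]

Strategy: write M = P · J · P⁻¹ where J is a Jordan canonical form, so e^{tM} = P · e^{tJ} · P⁻¹, and e^{tJ} can be computed block-by-block.

M has Jordan form
J =
  [-4,  1,  0]
  [ 0, -4,  0]
  [ 0,  0, -4]
(up to reordering of blocks).

Per-block formulas:
  For a 2×2 Jordan block J_2(-4): exp(t · J_2(-4)) = e^(-4t)·(I + t·N), where N is the 2×2 nilpotent shift.
  For a 1×1 block at λ = -4: exp(t · [-4]) = [e^(-4t)].

After assembling e^{tJ} and conjugating by P, we get:

e^{tM} =
  [exp(-4*t), t*exp(-4*t), 2*t*exp(-4*t)]
  [0, exp(-4*t), 0]
  [0, 0, exp(-4*t)]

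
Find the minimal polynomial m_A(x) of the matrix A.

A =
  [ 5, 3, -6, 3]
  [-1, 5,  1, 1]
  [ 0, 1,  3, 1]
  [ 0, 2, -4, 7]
x^3 - 15*x^2 + 75*x - 125

The characteristic polynomial is χ_A(x) = (x - 5)^4, so the eigenvalues are known. The minimal polynomial is
  m_A(x) = Π_λ (x − λ)^{k_λ}
where k_λ is the size of the *largest* Jordan block for λ (equivalently, the smallest k with (A − λI)^k v = 0 for every generalised eigenvector v of λ).

  λ = 5: largest Jordan block has size 3, contributing (x − 5)^3

So m_A(x) = (x - 5)^3 = x^3 - 15*x^2 + 75*x - 125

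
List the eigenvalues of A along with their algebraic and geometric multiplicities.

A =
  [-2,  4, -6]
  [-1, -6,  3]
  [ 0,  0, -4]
λ = -4: alg = 3, geom = 2

Step 1 — factor the characteristic polynomial to read off the algebraic multiplicities:
  χ_A(x) = (x + 4)^3

Step 2 — compute geometric multiplicities via the rank-nullity identity g(λ) = n − rank(A − λI):
  rank(A − (-4)·I) = 1, so dim ker(A − (-4)·I) = n − 1 = 2

Summary:
  λ = -4: algebraic multiplicity = 3, geometric multiplicity = 2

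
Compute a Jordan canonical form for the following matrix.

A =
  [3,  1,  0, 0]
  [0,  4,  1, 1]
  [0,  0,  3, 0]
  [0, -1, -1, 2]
J_3(3) ⊕ J_1(3)

The characteristic polynomial is
  det(x·I − A) = x^4 - 12*x^3 + 54*x^2 - 108*x + 81 = (x - 3)^4

Eigenvalues and multiplicities (the geometric multiplicity of λ is n − rank(A − λI), which equals the number of Jordan blocks for λ):
  λ = 3: algebraic multiplicity = 4, geometric multiplicity = 2

Determining the block sizes for each eigenvalue:
  λ = 3: with am = 4 and gm = 2, the partition is not yet determined (e.g. several partitions of 4 into 2 parts exist). Let N = A − (3)·I. Computing rank(N^1) = 2, rank(N^2) = 1, rank(N^3) = 0; the number of blocks of size ≥ j is rank(N^{j−1}) − rank(N^j), giving [2, 1, 1]. So we have 1 block(s) of size 3, 1 block(s) of size 1 → block sizes [3, 1]

Assembling the blocks gives a Jordan form
J =
  [3, 1, 0, 0]
  [0, 3, 1, 0]
  [0, 0, 3, 0]
  [0, 0, 0, 3]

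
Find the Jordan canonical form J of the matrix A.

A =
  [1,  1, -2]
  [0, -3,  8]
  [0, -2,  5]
J_2(1) ⊕ J_1(1)

The characteristic polynomial is
  det(x·I − A) = x^3 - 3*x^2 + 3*x - 1 = (x - 1)^3

Eigenvalues and multiplicities (the geometric multiplicity of λ is n − rank(A − λI), which equals the number of Jordan blocks for λ):
  λ = 1: algebraic multiplicity = 3, geometric multiplicity = 2

Determining the block sizes for each eigenvalue:
  λ = 1: 2 blocks summing to 3 forces exactly one block of size 2 and the rest size 1 → block sizes [2, 1]

Assembling the blocks gives a Jordan form
J =
  [1, 1, 0]
  [0, 1, 0]
  [0, 0, 1]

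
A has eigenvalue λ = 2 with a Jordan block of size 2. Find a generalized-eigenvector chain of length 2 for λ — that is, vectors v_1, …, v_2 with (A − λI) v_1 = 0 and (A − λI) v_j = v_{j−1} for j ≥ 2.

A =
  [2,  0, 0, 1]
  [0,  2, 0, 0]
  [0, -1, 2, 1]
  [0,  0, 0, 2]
A Jordan chain for λ = 2 of length 2:
v_1 = (0, 0, -1, 0)ᵀ
v_2 = (0, 1, 0, 0)ᵀ

Let N = A − (2)·I. We want v_2 with N^2 v_2 = 0 but N^1 v_2 ≠ 0; then v_{j-1} := N · v_j for j = 2, …, 2.

Pick v_2 = (0, 1, 0, 0)ᵀ.
Then v_1 = N · v_2 = (0, 0, -1, 0)ᵀ.

Sanity check: (A − (2)·I) v_1 = (0, 0, 0, 0)ᵀ = 0. ✓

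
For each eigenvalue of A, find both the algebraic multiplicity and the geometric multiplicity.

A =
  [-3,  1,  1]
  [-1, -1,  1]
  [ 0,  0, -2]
λ = -2: alg = 3, geom = 2

Step 1 — factor the characteristic polynomial to read off the algebraic multiplicities:
  χ_A(x) = (x + 2)^3

Step 2 — compute geometric multiplicities via the rank-nullity identity g(λ) = n − rank(A − λI):
  rank(A − (-2)·I) = 1, so dim ker(A − (-2)·I) = n − 1 = 2

Summary:
  λ = -2: algebraic multiplicity = 3, geometric multiplicity = 2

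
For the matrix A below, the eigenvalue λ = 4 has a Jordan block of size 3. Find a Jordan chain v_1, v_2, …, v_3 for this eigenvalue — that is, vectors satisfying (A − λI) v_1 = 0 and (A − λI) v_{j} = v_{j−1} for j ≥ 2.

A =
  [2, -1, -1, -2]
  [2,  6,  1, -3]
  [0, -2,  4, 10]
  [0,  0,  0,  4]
A Jordan chain for λ = 4 of length 3:
v_1 = (2, 0, -4, 0)ᵀ
v_2 = (-2, 2, 0, 0)ᵀ
v_3 = (1, 0, 0, 0)ᵀ

Let N = A − (4)·I. We want v_3 with N^3 v_3 = 0 but N^2 v_3 ≠ 0; then v_{j-1} := N · v_j for j = 3, …, 2.

Pick v_3 = (1, 0, 0, 0)ᵀ.
Then v_2 = N · v_3 = (-2, 2, 0, 0)ᵀ.
Then v_1 = N · v_2 = (2, 0, -4, 0)ᵀ.

Sanity check: (A − (4)·I) v_1 = (0, 0, 0, 0)ᵀ = 0. ✓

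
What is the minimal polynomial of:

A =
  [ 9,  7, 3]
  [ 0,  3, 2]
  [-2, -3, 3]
x^3 - 15*x^2 + 75*x - 125

The characteristic polynomial is χ_A(x) = (x - 5)^3, so the eigenvalues are known. The minimal polynomial is
  m_A(x) = Π_λ (x − λ)^{k_λ}
where k_λ is the size of the *largest* Jordan block for λ (equivalently, the smallest k with (A − λI)^k v = 0 for every generalised eigenvector v of λ).

  λ = 5: largest Jordan block has size 3, contributing (x − 5)^3

So m_A(x) = (x - 5)^3 = x^3 - 15*x^2 + 75*x - 125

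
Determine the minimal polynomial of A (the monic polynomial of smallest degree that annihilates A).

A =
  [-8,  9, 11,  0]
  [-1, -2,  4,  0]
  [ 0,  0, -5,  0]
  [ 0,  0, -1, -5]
x^3 + 15*x^2 + 75*x + 125

The characteristic polynomial is χ_A(x) = (x + 5)^4, so the eigenvalues are known. The minimal polynomial is
  m_A(x) = Π_λ (x − λ)^{k_λ}
where k_λ is the size of the *largest* Jordan block for λ (equivalently, the smallest k with (A − λI)^k v = 0 for every generalised eigenvector v of λ).

  λ = -5: largest Jordan block has size 3, contributing (x + 5)^3

So m_A(x) = (x + 5)^3 = x^3 + 15*x^2 + 75*x + 125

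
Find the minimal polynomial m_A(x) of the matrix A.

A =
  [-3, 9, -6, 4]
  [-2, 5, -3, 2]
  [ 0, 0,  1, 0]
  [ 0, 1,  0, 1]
x^3 - 3*x^2 + 3*x - 1

The characteristic polynomial is χ_A(x) = (x - 1)^4, so the eigenvalues are known. The minimal polynomial is
  m_A(x) = Π_λ (x − λ)^{k_λ}
where k_λ is the size of the *largest* Jordan block for λ (equivalently, the smallest k with (A − λI)^k v = 0 for every generalised eigenvector v of λ).

  λ = 1: largest Jordan block has size 3, contributing (x − 1)^3

So m_A(x) = (x - 1)^3 = x^3 - 3*x^2 + 3*x - 1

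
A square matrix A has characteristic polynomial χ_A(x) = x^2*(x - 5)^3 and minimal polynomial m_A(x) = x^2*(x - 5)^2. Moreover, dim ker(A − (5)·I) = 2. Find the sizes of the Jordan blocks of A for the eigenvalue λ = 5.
Block sizes for λ = 5: [2, 1]

Step 1 — from the characteristic polynomial, algebraic multiplicity of λ = 5 is 3. From dim ker(A − (5)·I) = 2, there are exactly 2 Jordan blocks for λ = 5.
Step 2 — from the minimal polynomial, the factor (x − 5)^2 tells us the largest block for λ = 5 has size 2.
Step 3 — with total size 3, 2 blocks, and largest block 2, the block sizes (in nonincreasing order) are [2, 1].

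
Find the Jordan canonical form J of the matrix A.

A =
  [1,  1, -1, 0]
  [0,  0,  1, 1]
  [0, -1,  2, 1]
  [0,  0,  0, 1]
J_2(1) ⊕ J_2(1)

The characteristic polynomial is
  det(x·I − A) = x^4 - 4*x^3 + 6*x^2 - 4*x + 1 = (x - 1)^4

Eigenvalues and multiplicities (the geometric multiplicity of λ is n − rank(A − λI), which equals the number of Jordan blocks for λ):
  λ = 1: algebraic multiplicity = 4, geometric multiplicity = 2

Determining the block sizes for each eigenvalue:
  λ = 1: with am = 4 and gm = 2, the partition is not yet determined (e.g. several partitions of 4 into 2 parts exist). Let N = A − (1)·I. Computing rank(N^1) = 2, rank(N^2) = 0; the number of blocks of size ≥ j is rank(N^{j−1}) − rank(N^j), giving [2, 2]. So we have 2 block(s) of size 2 → block sizes [2, 2]

Assembling the blocks gives a Jordan form
J =
  [1, 1, 0, 0]
  [0, 1, 0, 0]
  [0, 0, 1, 1]
  [0, 0, 0, 1]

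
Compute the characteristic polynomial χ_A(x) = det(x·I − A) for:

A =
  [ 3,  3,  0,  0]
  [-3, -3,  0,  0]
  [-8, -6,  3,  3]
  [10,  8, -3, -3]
x^4

Expanding det(x·I − A) (e.g. by cofactor expansion or by noting that A is similar to its Jordan form J, which has the same characteristic polynomial as A) gives
  χ_A(x) = x^4
which factors as x^4. The eigenvalues (with algebraic multiplicities) are λ = 0 with multiplicity 4.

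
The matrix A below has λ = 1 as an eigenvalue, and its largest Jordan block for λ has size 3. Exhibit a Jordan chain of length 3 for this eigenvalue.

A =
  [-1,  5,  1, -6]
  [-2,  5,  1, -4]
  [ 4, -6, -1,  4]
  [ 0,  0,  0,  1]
A Jordan chain for λ = 1 of length 3:
v_1 = (-2, 0, -4, 0)ᵀ
v_2 = (-2, -2, 4, 0)ᵀ
v_3 = (1, 0, 0, 0)ᵀ

Let N = A − (1)·I. We want v_3 with N^3 v_3 = 0 but N^2 v_3 ≠ 0; then v_{j-1} := N · v_j for j = 3, …, 2.

Pick v_3 = (1, 0, 0, 0)ᵀ.
Then v_2 = N · v_3 = (-2, -2, 4, 0)ᵀ.
Then v_1 = N · v_2 = (-2, 0, -4, 0)ᵀ.

Sanity check: (A − (1)·I) v_1 = (0, 0, 0, 0)ᵀ = 0. ✓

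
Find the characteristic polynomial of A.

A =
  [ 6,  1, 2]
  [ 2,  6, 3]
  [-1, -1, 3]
x^3 - 15*x^2 + 75*x - 125

Expanding det(x·I − A) (e.g. by cofactor expansion or by noting that A is similar to its Jordan form J, which has the same characteristic polynomial as A) gives
  χ_A(x) = x^3 - 15*x^2 + 75*x - 125
which factors as (x - 5)^3. The eigenvalues (with algebraic multiplicities) are λ = 5 with multiplicity 3.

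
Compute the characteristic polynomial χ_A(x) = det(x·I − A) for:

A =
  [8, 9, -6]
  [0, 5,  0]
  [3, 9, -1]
x^3 - 12*x^2 + 45*x - 50

Expanding det(x·I − A) (e.g. by cofactor expansion or by noting that A is similar to its Jordan form J, which has the same characteristic polynomial as A) gives
  χ_A(x) = x^3 - 12*x^2 + 45*x - 50
which factors as (x - 5)^2*(x - 2). The eigenvalues (with algebraic multiplicities) are λ = 2 with multiplicity 1, λ = 5 with multiplicity 2.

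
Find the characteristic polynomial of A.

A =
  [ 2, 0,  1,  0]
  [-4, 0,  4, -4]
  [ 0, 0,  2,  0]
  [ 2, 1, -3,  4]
x^4 - 8*x^3 + 24*x^2 - 32*x + 16

Expanding det(x·I − A) (e.g. by cofactor expansion or by noting that A is similar to its Jordan form J, which has the same characteristic polynomial as A) gives
  χ_A(x) = x^4 - 8*x^3 + 24*x^2 - 32*x + 16
which factors as (x - 2)^4. The eigenvalues (with algebraic multiplicities) are λ = 2 with multiplicity 4.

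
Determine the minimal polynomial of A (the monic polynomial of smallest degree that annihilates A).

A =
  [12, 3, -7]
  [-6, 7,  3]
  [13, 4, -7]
x^3 - 12*x^2 + 48*x - 64

The characteristic polynomial is χ_A(x) = (x - 4)^3, so the eigenvalues are known. The minimal polynomial is
  m_A(x) = Π_λ (x − λ)^{k_λ}
where k_λ is the size of the *largest* Jordan block for λ (equivalently, the smallest k with (A − λI)^k v = 0 for every generalised eigenvector v of λ).

  λ = 4: largest Jordan block has size 3, contributing (x − 4)^3

So m_A(x) = (x - 4)^3 = x^3 - 12*x^2 + 48*x - 64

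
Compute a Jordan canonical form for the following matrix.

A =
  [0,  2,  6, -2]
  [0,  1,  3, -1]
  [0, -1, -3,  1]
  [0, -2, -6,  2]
J_2(0) ⊕ J_1(0) ⊕ J_1(0)

The characteristic polynomial is
  det(x·I − A) = x^4

Eigenvalues and multiplicities (the geometric multiplicity of λ is n − rank(A − λI), which equals the number of Jordan blocks for λ):
  λ = 0: algebraic multiplicity = 4, geometric multiplicity = 3

Determining the block sizes for each eigenvalue:
  λ = 0: 3 blocks summing to 4 forces exactly one block of size 2 and the rest size 1 → block sizes [2, 1, 1]

Assembling the blocks gives a Jordan form
J =
  [0, 1, 0, 0]
  [0, 0, 0, 0]
  [0, 0, 0, 0]
  [0, 0, 0, 0]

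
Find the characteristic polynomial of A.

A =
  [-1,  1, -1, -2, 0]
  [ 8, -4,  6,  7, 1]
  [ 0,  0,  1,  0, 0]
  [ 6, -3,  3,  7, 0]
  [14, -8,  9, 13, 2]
x^5 - 5*x^4 + 10*x^3 - 10*x^2 + 5*x - 1

Expanding det(x·I − A) (e.g. by cofactor expansion or by noting that A is similar to its Jordan form J, which has the same characteristic polynomial as A) gives
  χ_A(x) = x^5 - 5*x^4 + 10*x^3 - 10*x^2 + 5*x - 1
which factors as (x - 1)^5. The eigenvalues (with algebraic multiplicities) are λ = 1 with multiplicity 5.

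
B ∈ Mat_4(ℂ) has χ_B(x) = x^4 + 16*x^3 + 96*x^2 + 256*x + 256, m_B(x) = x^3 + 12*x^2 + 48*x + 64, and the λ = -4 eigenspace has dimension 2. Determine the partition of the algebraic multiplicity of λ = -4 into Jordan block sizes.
Block sizes for λ = -4: [3, 1]

Step 1 — from the characteristic polynomial, algebraic multiplicity of λ = -4 is 4. From dim ker(B − (-4)·I) = 2, there are exactly 2 Jordan blocks for λ = -4.
Step 2 — from the minimal polynomial, the factor (x + 4)^3 tells us the largest block for λ = -4 has size 3.
Step 3 — with total size 4, 2 blocks, and largest block 3, the block sizes (in nonincreasing order) are [3, 1].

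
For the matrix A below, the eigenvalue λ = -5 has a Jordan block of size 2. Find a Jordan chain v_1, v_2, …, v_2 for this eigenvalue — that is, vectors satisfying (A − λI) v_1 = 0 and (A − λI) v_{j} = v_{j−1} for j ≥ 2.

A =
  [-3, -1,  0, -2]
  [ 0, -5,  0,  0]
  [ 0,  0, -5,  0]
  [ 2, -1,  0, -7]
A Jordan chain for λ = -5 of length 2:
v_1 = (2, 0, 0, 2)ᵀ
v_2 = (1, 0, 0, 0)ᵀ

Let N = A − (-5)·I. We want v_2 with N^2 v_2 = 0 but N^1 v_2 ≠ 0; then v_{j-1} := N · v_j for j = 2, …, 2.

Pick v_2 = (1, 0, 0, 0)ᵀ.
Then v_1 = N · v_2 = (2, 0, 0, 2)ᵀ.

Sanity check: (A − (-5)·I) v_1 = (0, 0, 0, 0)ᵀ = 0. ✓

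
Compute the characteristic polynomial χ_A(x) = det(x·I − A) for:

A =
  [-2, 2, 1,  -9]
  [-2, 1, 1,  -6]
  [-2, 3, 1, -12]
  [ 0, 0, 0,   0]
x^4

Expanding det(x·I − A) (e.g. by cofactor expansion or by noting that A is similar to its Jordan form J, which has the same characteristic polynomial as A) gives
  χ_A(x) = x^4
which factors as x^4. The eigenvalues (with algebraic multiplicities) are λ = 0 with multiplicity 4.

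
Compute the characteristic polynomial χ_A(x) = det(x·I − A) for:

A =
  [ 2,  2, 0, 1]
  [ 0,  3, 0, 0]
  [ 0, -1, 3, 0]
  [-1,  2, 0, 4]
x^4 - 12*x^3 + 54*x^2 - 108*x + 81

Expanding det(x·I − A) (e.g. by cofactor expansion or by noting that A is similar to its Jordan form J, which has the same characteristic polynomial as A) gives
  χ_A(x) = x^4 - 12*x^3 + 54*x^2 - 108*x + 81
which factors as (x - 3)^4. The eigenvalues (with algebraic multiplicities) are λ = 3 with multiplicity 4.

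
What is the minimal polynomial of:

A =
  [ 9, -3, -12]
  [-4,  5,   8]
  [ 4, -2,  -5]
x^2 - 6*x + 9

The characteristic polynomial is χ_A(x) = (x - 3)^3, so the eigenvalues are known. The minimal polynomial is
  m_A(x) = Π_λ (x − λ)^{k_λ}
where k_λ is the size of the *largest* Jordan block for λ (equivalently, the smallest k with (A − λI)^k v = 0 for every generalised eigenvector v of λ).

  λ = 3: largest Jordan block has size 2, contributing (x − 3)^2

So m_A(x) = (x - 3)^2 = x^2 - 6*x + 9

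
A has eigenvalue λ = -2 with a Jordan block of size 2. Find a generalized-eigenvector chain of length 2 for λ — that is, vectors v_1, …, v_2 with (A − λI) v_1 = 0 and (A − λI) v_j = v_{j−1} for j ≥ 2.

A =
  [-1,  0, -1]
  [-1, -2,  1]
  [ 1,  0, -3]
A Jordan chain for λ = -2 of length 2:
v_1 = (1, -1, 1)ᵀ
v_2 = (1, 0, 0)ᵀ

Let N = A − (-2)·I. We want v_2 with N^2 v_2 = 0 but N^1 v_2 ≠ 0; then v_{j-1} := N · v_j for j = 2, …, 2.

Pick v_2 = (1, 0, 0)ᵀ.
Then v_1 = N · v_2 = (1, -1, 1)ᵀ.

Sanity check: (A − (-2)·I) v_1 = (0, 0, 0)ᵀ = 0. ✓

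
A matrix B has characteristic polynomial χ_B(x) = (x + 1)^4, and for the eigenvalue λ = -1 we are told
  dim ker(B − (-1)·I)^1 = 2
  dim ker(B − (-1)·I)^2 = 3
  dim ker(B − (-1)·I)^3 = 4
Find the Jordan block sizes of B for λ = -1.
Block sizes for λ = -1: [3, 1]

From the dimensions of kernels of powers, the number of Jordan blocks of size at least j is d_j − d_{j−1} where d_j = dim ker(N^j) (with d_0 = 0). Computing the differences gives [2, 1, 1].
The number of blocks of size exactly k is (#blocks of size ≥ k) − (#blocks of size ≥ k + 1), so the partition is: 1 block(s) of size 1, 1 block(s) of size 3.
In nonincreasing order the block sizes are [3, 1].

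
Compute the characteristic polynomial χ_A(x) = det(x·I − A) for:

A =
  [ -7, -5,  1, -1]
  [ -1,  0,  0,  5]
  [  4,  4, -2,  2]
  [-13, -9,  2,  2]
x^4 + 7*x^3 + 15*x^2 + 13*x + 4

Expanding det(x·I − A) (e.g. by cofactor expansion or by noting that A is similar to its Jordan form J, which has the same characteristic polynomial as A) gives
  χ_A(x) = x^4 + 7*x^3 + 15*x^2 + 13*x + 4
which factors as (x + 1)^3*(x + 4). The eigenvalues (with algebraic multiplicities) are λ = -4 with multiplicity 1, λ = -1 with multiplicity 3.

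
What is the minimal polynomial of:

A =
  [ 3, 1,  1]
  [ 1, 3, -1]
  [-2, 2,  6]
x^2 - 8*x + 16

The characteristic polynomial is χ_A(x) = (x - 4)^3, so the eigenvalues are known. The minimal polynomial is
  m_A(x) = Π_λ (x − λ)^{k_λ}
where k_λ is the size of the *largest* Jordan block for λ (equivalently, the smallest k with (A − λI)^k v = 0 for every generalised eigenvector v of λ).

  λ = 4: largest Jordan block has size 2, contributing (x − 4)^2

So m_A(x) = (x - 4)^2 = x^2 - 8*x + 16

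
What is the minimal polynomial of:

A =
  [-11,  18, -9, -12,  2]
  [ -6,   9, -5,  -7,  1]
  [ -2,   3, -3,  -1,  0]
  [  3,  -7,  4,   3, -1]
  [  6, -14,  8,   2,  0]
x^5 + 2*x^4 - 8*x^3 - 16*x^2 + 16*x + 32

The characteristic polynomial is χ_A(x) = (x - 2)^2*(x + 2)^3, so the eigenvalues are known. The minimal polynomial is
  m_A(x) = Π_λ (x − λ)^{k_λ}
where k_λ is the size of the *largest* Jordan block for λ (equivalently, the smallest k with (A − λI)^k v = 0 for every generalised eigenvector v of λ).

  λ = -2: largest Jordan block has size 3, contributing (x + 2)^3
  λ = 2: largest Jordan block has size 2, contributing (x − 2)^2

So m_A(x) = (x - 2)^2*(x + 2)^3 = x^5 + 2*x^4 - 8*x^3 - 16*x^2 + 16*x + 32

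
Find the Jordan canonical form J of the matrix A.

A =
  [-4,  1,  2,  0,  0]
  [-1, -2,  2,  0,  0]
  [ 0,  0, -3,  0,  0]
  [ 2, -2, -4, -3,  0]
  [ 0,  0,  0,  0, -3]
J_2(-3) ⊕ J_1(-3) ⊕ J_1(-3) ⊕ J_1(-3)

The characteristic polynomial is
  det(x·I − A) = x^5 + 15*x^4 + 90*x^3 + 270*x^2 + 405*x + 243 = (x + 3)^5

Eigenvalues and multiplicities (the geometric multiplicity of λ is n − rank(A − λI), which equals the number of Jordan blocks for λ):
  λ = -3: algebraic multiplicity = 5, geometric multiplicity = 4

Determining the block sizes for each eigenvalue:
  λ = -3: 4 blocks summing to 5 forces exactly one block of size 2 and the rest size 1 → block sizes [2, 1, 1, 1]

Assembling the blocks gives a Jordan form
J =
  [-3,  1,  0,  0,  0]
  [ 0, -3,  0,  0,  0]
  [ 0,  0, -3,  0,  0]
  [ 0,  0,  0, -3,  0]
  [ 0,  0,  0,  0, -3]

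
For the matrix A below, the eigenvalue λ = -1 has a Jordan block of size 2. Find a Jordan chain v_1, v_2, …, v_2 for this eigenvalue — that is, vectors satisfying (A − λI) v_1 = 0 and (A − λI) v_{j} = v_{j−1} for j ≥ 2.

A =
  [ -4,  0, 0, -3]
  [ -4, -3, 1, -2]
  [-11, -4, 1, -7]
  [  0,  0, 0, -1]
A Jordan chain for λ = -1 of length 2:
v_1 = (0, -2, -4, 0)ᵀ
v_2 = (0, 1, 0, 0)ᵀ

Let N = A − (-1)·I. We want v_2 with N^2 v_2 = 0 but N^1 v_2 ≠ 0; then v_{j-1} := N · v_j for j = 2, …, 2.

Pick v_2 = (0, 1, 0, 0)ᵀ.
Then v_1 = N · v_2 = (0, -2, -4, 0)ᵀ.

Sanity check: (A − (-1)·I) v_1 = (0, 0, 0, 0)ᵀ = 0. ✓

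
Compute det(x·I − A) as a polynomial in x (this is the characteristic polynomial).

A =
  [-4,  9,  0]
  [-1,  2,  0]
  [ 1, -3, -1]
x^3 + 3*x^2 + 3*x + 1

Expanding det(x·I − A) (e.g. by cofactor expansion or by noting that A is similar to its Jordan form J, which has the same characteristic polynomial as A) gives
  χ_A(x) = x^3 + 3*x^2 + 3*x + 1
which factors as (x + 1)^3. The eigenvalues (with algebraic multiplicities) are λ = -1 with multiplicity 3.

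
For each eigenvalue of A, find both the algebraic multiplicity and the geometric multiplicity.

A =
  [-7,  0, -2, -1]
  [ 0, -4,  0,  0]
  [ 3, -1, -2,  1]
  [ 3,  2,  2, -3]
λ = -4: alg = 4, geom = 2

Step 1 — factor the characteristic polynomial to read off the algebraic multiplicities:
  χ_A(x) = (x + 4)^4

Step 2 — compute geometric multiplicities via the rank-nullity identity g(λ) = n − rank(A − λI):
  rank(A − (-4)·I) = 2, so dim ker(A − (-4)·I) = n − 2 = 2

Summary:
  λ = -4: algebraic multiplicity = 4, geometric multiplicity = 2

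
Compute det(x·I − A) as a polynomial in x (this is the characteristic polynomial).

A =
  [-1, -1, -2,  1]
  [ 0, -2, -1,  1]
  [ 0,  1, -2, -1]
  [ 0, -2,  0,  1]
x^4 + 4*x^3 + 6*x^2 + 4*x + 1

Expanding det(x·I − A) (e.g. by cofactor expansion or by noting that A is similar to its Jordan form J, which has the same characteristic polynomial as A) gives
  χ_A(x) = x^4 + 4*x^3 + 6*x^2 + 4*x + 1
which factors as (x + 1)^4. The eigenvalues (with algebraic multiplicities) are λ = -1 with multiplicity 4.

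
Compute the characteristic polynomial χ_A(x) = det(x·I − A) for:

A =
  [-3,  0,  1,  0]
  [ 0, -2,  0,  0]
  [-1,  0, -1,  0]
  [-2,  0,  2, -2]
x^4 + 8*x^3 + 24*x^2 + 32*x + 16

Expanding det(x·I − A) (e.g. by cofactor expansion or by noting that A is similar to its Jordan form J, which has the same characteristic polynomial as A) gives
  χ_A(x) = x^4 + 8*x^3 + 24*x^2 + 32*x + 16
which factors as (x + 2)^4. The eigenvalues (with algebraic multiplicities) are λ = -2 with multiplicity 4.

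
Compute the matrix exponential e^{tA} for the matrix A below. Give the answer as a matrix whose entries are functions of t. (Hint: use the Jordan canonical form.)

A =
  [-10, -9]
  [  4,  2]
e^{tA} =
  [-6*t*exp(-4*t) + exp(-4*t), -9*t*exp(-4*t)]
  [4*t*exp(-4*t), 6*t*exp(-4*t) + exp(-4*t)]

Strategy: write A = P · J · P⁻¹ where J is a Jordan canonical form, so e^{tA} = P · e^{tJ} · P⁻¹, and e^{tJ} can be computed block-by-block.

A has Jordan form
J =
  [-4,  1]
  [ 0, -4]
(up to reordering of blocks).

Per-block formulas:
  For a 2×2 Jordan block J_2(-4): exp(t · J_2(-4)) = e^(-4t)·(I + t·N), where N is the 2×2 nilpotent shift.

After assembling e^{tJ} and conjugating by P, we get:

e^{tA} =
  [-6*t*exp(-4*t) + exp(-4*t), -9*t*exp(-4*t)]
  [4*t*exp(-4*t), 6*t*exp(-4*t) + exp(-4*t)]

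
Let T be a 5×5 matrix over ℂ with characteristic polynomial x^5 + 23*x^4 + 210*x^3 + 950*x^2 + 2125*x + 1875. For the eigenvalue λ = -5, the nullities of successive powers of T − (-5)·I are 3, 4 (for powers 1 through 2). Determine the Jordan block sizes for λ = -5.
Block sizes for λ = -5: [2, 1, 1]

From the dimensions of kernels of powers, the number of Jordan blocks of size at least j is d_j − d_{j−1} where d_j = dim ker(N^j) (with d_0 = 0). Computing the differences gives [3, 1].
The number of blocks of size exactly k is (#blocks of size ≥ k) − (#blocks of size ≥ k + 1), so the partition is: 2 block(s) of size 1, 1 block(s) of size 2.
In nonincreasing order the block sizes are [2, 1, 1].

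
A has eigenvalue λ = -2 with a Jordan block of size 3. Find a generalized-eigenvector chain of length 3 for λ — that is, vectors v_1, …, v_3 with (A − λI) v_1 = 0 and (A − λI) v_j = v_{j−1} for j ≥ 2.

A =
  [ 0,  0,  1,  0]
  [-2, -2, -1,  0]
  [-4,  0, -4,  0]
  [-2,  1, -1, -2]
A Jordan chain for λ = -2 of length 3:
v_1 = (0, 0, 0, -2)ᵀ
v_2 = (2, -2, -4, -2)ᵀ
v_3 = (1, 0, 0, 0)ᵀ

Let N = A − (-2)·I. We want v_3 with N^3 v_3 = 0 but N^2 v_3 ≠ 0; then v_{j-1} := N · v_j for j = 3, …, 2.

Pick v_3 = (1, 0, 0, 0)ᵀ.
Then v_2 = N · v_3 = (2, -2, -4, -2)ᵀ.
Then v_1 = N · v_2 = (0, 0, 0, -2)ᵀ.

Sanity check: (A − (-2)·I) v_1 = (0, 0, 0, 0)ᵀ = 0. ✓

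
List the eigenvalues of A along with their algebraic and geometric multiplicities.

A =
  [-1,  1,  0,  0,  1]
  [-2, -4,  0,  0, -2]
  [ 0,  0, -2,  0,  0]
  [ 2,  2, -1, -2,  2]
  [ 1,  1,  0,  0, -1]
λ = -2: alg = 5, geom = 3

Step 1 — factor the characteristic polynomial to read off the algebraic multiplicities:
  χ_A(x) = (x + 2)^5

Step 2 — compute geometric multiplicities via the rank-nullity identity g(λ) = n − rank(A − λI):
  rank(A − (-2)·I) = 2, so dim ker(A − (-2)·I) = n − 2 = 3

Summary:
  λ = -2: algebraic multiplicity = 5, geometric multiplicity = 3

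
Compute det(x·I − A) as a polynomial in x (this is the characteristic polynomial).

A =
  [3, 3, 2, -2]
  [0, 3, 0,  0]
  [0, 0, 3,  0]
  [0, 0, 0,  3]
x^4 - 12*x^3 + 54*x^2 - 108*x + 81

Expanding det(x·I − A) (e.g. by cofactor expansion or by noting that A is similar to its Jordan form J, which has the same characteristic polynomial as A) gives
  χ_A(x) = x^4 - 12*x^3 + 54*x^2 - 108*x + 81
which factors as (x - 3)^4. The eigenvalues (with algebraic multiplicities) are λ = 3 with multiplicity 4.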